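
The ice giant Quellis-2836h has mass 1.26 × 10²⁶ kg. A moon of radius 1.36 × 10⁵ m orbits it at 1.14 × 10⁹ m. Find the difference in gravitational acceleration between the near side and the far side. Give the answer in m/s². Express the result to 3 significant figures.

Δa = 4GMr/d³
   = 4 × (6.674 × 10⁻¹¹) × (1.26 × 10²⁶) × (1.36 × 10⁵) / (1.14 × 10⁹)³
   = 3.09 × 10⁻⁶ m/s²

3.09 × 10⁻⁶ m/s²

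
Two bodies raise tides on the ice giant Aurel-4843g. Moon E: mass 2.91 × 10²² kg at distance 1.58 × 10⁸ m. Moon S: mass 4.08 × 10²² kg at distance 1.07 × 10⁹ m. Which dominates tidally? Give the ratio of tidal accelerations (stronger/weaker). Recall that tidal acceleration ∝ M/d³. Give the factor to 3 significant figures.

The tide-raising term goes as M/d³ (the gradient of a 1/d² field).
Moon E: (2.91 × 10²²) / (1.58 × 10⁸)³ = 7.378 × 10⁻³
Moon S: (4.08 × 10²²) / (1.07 × 10⁹)³ = 3.330 × 10⁻⁵
Ratio (larger/smaller) = 222

Moon E, by a factor of ≈ 222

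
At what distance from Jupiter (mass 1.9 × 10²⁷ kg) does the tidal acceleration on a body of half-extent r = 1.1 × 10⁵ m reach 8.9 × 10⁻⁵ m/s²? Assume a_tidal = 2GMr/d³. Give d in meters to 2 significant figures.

6.8 × 10⁸ m

2GMr/d³ = a_tidal  ⇒  d = (2GMr / a_tidal)^(1/3)
d = (2 × 6.674×10⁻¹¹ × (1.9 × 10²⁷) × (1.1 × 10⁵) / (8.9 × 10⁻⁵))^(1/3)
  = 6.8 × 10⁸ m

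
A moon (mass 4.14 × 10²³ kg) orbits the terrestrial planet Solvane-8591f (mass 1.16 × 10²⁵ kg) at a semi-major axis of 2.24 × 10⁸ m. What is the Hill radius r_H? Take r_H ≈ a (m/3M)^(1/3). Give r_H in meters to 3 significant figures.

5.11 × 10⁷ m

r_H ≈ a (m/3M)^(1/3)
    = (2.24 × 10⁸) × (4.14 × 10²³ / (3 × 1.16 × 10²⁵))^(1/3)
    = 5.11 × 10⁷ m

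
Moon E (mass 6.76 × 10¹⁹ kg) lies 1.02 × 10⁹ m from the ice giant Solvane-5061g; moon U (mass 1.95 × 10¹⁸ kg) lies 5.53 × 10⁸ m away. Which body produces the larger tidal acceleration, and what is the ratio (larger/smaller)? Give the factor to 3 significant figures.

Tidal stretch scales as M/d³; compute that for each body.
Moon E: (6.76 × 10¹⁹) / (1.02 × 10⁹)³ = 6.370 × 10⁻⁸
Moon U: (1.95 × 10¹⁸) / (5.53 × 10⁸)³ = 1.153 × 10⁻⁸
Ratio (larger/smaller) = 5.52

Moon E, by a factor of ≈ 5.52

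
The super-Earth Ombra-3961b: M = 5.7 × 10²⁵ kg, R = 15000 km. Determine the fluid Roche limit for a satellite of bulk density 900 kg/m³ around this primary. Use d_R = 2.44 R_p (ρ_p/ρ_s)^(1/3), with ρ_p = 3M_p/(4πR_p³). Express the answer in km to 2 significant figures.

ρ_p = 3M_p/(4πR_p³) = 3 × (5.7 × 10²⁵) / (4π × (1.5 × 10⁷ m)³) = 4000 kg/m³
d_R = 2.44 × 15000 km × (4000/900)^(1/3)
    = 60000 km

60000 km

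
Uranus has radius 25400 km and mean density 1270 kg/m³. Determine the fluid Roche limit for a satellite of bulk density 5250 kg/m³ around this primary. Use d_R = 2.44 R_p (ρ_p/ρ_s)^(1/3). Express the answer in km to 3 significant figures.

38600 km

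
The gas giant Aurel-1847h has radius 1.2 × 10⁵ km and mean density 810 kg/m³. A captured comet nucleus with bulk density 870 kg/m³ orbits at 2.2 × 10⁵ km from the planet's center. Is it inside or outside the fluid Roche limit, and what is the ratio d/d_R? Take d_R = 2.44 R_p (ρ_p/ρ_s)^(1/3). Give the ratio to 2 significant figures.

d_R = 2.44 × (1.2 × 10⁵ km) × (810/870)^(1/3) = 2.859 × 10⁵ km
d/d_R = (2.2 × 10⁵) / (2.859 × 10⁵) = 0.77
Since d/d_R < 1, the body is inside the Roche limit.

inside; d/d_R ≈ 0.77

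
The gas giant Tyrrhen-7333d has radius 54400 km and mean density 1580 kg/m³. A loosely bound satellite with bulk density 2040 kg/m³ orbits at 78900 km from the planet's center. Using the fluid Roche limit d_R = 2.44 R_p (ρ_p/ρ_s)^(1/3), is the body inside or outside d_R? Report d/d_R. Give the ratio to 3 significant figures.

d_R = 2.44 × (54400 km) × (1580/2040)^(1/3) = 1.219 × 10⁵ km
d/d_R = (78900) / (1.219 × 10⁵) = 0.647
Since d/d_R < 1, the body is inside the Roche limit.

inside; d/d_R ≈ 0.647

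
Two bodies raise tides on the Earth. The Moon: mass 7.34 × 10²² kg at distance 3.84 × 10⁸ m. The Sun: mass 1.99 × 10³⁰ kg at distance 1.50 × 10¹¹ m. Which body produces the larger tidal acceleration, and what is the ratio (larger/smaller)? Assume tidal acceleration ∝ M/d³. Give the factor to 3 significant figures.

The Moon, by a factor of ≈ 2.20

Compare M/d³ for the two perturbers:
The Moon: (7.34 × 10²²) / (3.84 × 10⁸)³ = 1.296 × 10⁻³
The Sun: (1.99 × 10³⁰) / (1.50 × 10¹¹)³ = 5.896 × 10⁻⁴
Ratio (larger/smaller) = 2.20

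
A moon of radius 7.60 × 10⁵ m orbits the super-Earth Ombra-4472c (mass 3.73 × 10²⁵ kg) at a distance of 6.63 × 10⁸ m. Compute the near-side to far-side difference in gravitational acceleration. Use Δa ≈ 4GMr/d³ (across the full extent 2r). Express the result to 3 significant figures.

Differencing GM/(d−r)² and GM/(d+r)² to first order in r/d gives 4GMr/d³.
a_tidal = 4GMr/d³
        = 4 × (6.674 × 10⁻¹¹) × (3.73 × 10²⁵) × (7.60 × 10⁵) / (6.63 × 10⁸)³
        = 2.60 × 10⁻⁵ m/s²

2.60 × 10⁻⁵ m/s²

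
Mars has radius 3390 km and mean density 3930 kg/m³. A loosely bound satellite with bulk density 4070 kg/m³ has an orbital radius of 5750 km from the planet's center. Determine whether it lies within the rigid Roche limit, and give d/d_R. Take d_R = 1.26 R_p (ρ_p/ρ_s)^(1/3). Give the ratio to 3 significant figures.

d_R = 1.26 × (3390 km) × (3930/4070)^(1/3) = 4222 km
d/d_R = (5750) / (4222) = 1.36
Since d/d_R > 1, the body is outside the Roche limit.

outside; d/d_R ≈ 1.36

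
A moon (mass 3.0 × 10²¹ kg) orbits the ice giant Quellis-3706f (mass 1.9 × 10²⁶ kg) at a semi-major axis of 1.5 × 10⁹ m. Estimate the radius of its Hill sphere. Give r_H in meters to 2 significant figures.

r_H ≈ a (m/3M)^(1/3)
    = (1.5 × 10⁹) × (3.0 × 10²¹ / (3 × 1.9 × 10²⁶))^(1/3)
    = 2.6 × 10⁷ m

2.6 × 10⁷ m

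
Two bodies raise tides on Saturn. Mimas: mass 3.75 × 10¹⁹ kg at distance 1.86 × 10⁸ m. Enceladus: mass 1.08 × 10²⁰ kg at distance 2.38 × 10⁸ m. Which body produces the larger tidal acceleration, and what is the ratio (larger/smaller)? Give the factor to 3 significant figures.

Enceladus, by a factor of ≈ 1.37

Compare M/d³ for the two perturbers:
Mimas: (3.75 × 10¹⁹) / (1.86 × 10⁸)³ = 5.828 × 10⁻⁶
Enceladus: (1.08 × 10²⁰) / (2.38 × 10⁸)³ = 8.011 × 10⁻⁶
Ratio (larger/smaller) = 1.37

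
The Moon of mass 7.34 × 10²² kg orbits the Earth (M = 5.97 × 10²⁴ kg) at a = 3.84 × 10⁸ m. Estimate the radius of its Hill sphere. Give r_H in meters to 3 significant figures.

r_H ≈ a (m/3M)^(1/3)
    = (3.84 × 10⁸) × (7.34 × 10²² / (3 × 5.97 × 10²⁴))^(1/3)
    = 6.15 × 10⁷ m

6.15 × 10⁷ m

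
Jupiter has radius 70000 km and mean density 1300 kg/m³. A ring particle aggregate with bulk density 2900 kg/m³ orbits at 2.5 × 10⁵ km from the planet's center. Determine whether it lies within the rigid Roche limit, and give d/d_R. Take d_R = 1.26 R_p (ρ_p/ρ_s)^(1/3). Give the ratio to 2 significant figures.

outside; d/d_R ≈ 3.7

d_R = 1.26 × (70000 km) × (1300/2900)^(1/3) = 67500 km
d/d_R = (2.5 × 10⁵) / (67500) = 3.7
Since d/d_R > 1, the body is outside the Roche limit.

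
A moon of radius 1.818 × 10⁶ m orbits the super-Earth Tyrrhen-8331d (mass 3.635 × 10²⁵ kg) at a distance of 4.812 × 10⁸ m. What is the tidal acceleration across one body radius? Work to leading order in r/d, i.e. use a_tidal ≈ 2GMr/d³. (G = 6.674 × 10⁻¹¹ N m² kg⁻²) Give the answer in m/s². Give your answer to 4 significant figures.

7.917 × 10⁻⁵ m/s²

Δg = 2GMr/d³
   = 2 × (6.674 × 10⁻¹¹) × (3.635 × 10²⁵) × (1.818 × 10⁶) / (4.812 × 10⁸)³
   = 7.917 × 10⁻⁵ m/s²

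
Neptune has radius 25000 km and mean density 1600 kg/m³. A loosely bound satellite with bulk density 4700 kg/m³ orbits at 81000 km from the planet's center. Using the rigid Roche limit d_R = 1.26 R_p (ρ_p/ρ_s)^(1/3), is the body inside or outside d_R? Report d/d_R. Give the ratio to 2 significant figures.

d_R = 1.26 × (25000 km) × (1600/4700)^(1/3) = 21990 km
d/d_R = (81000) / (21990) = 3.7
Since d/d_R > 1, the body is outside the Roche limit.

outside; d/d_R ≈ 3.7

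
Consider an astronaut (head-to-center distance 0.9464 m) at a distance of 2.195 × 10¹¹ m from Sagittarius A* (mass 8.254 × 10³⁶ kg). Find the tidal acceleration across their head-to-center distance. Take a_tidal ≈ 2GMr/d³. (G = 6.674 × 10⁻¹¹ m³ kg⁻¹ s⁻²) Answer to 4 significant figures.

a_tidal = 2GMr/d³
        = 2 × (6.674 × 10⁻¹¹) × (8.254 × 10³⁶) × (0.9464) / (2.195 × 10¹¹)³
        = 9.859 × 10⁻⁸ m/s²

9.859 × 10⁻⁸ m/s²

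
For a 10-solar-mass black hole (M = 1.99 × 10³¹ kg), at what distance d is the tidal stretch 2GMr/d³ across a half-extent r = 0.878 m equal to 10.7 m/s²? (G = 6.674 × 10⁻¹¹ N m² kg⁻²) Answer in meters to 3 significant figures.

2GMr/d³ = a_tidal  ⇒  d = (2GMr / a_tidal)^(1/3)
d = (2 × 6.674×10⁻¹¹ × (1.99 × 10³¹) × (0.878) / (10.7))^(1/3)
  = 6.02 × 10⁶ m

6.02 × 10⁶ m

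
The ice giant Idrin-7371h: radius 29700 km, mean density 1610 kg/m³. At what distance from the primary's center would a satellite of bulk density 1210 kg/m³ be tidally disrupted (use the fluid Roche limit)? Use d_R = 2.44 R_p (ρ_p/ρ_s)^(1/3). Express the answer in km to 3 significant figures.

79700 km

d_R = 2.44 × 29700 km × (1610/1210)^(1/3)
    = 79700 km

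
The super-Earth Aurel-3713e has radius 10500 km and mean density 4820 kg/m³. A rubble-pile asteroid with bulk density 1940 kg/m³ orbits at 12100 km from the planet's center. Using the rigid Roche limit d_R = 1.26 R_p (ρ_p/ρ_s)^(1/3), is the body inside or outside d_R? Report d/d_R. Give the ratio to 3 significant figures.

inside; d/d_R ≈ 0.675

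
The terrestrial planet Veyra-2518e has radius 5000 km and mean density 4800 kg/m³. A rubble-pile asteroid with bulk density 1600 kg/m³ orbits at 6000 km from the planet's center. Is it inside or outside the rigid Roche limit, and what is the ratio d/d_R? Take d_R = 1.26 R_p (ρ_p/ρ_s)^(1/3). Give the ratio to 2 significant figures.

d_R = 1.26 × (5000 km) × (4800/1600)^(1/3) = 9086 km
d/d_R = (6000) / (9086) = 0.66
Since d/d_R < 1, the body is inside the Roche limit.

inside; d/d_R ≈ 0.66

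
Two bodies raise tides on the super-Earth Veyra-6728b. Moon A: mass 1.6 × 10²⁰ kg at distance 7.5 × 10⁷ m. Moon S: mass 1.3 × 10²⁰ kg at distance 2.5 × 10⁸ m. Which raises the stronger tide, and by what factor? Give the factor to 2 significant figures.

Moon A, by a factor of ≈ 46

Tidal acceleration ∝ M/d³, so compare M/d³ for each.
Moon A: (1.6 × 10²⁰) / (7.5 × 10⁷)³ = 3.793 × 10⁻⁴
Moon S: (1.3 × 10²⁰) / (2.5 × 10⁸)³ = 8.320 × 10⁻⁶
Ratio (larger/smaller) = 46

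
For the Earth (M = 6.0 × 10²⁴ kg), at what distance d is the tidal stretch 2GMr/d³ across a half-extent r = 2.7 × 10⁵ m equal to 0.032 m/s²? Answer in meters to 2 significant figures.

1.9 × 10⁷ m

2GMr/d³ = a_tidal  ⇒  d = (2GMr / a_tidal)^(1/3)
d = (2 × 6.674×10⁻¹¹ × (6.0 × 10²⁴) × (2.7 × 10⁵) / (0.032))^(1/3)
  = 1.9 × 10⁷ m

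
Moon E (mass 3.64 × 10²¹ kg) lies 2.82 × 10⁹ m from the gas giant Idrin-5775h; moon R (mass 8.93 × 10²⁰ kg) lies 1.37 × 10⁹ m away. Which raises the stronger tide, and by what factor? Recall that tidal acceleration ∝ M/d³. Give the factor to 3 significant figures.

Moon R, by a factor of ≈ 2.14

Compare M/d³ for the two perturbers:
Moon E: (3.64 × 10²¹) / (2.82 × 10⁹)³ = 1.623 × 10⁻⁷
Moon R: (8.93 × 10²⁰) / (1.37 × 10⁹)³ = 3.473 × 10⁻⁷
Ratio (larger/smaller) = 2.14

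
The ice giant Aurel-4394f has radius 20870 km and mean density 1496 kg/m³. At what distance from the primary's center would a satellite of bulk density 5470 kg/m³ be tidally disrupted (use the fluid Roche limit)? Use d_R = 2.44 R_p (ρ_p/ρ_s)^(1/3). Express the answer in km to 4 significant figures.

33050 km

d_R = 2.44 × 20870 km × (1496/5470)^(1/3)
    = 33050 km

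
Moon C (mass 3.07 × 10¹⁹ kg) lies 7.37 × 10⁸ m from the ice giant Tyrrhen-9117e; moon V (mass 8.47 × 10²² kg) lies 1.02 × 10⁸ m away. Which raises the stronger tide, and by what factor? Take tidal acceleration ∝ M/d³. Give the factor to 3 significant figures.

The tide-raising term goes as M/d³ (the gradient of a 1/d² field).
Moon C: (3.07 × 10¹⁹) / (7.37 × 10⁸)³ = 7.669 × 10⁻⁸
Moon V: (8.47 × 10²²) / (1.02 × 10⁸)³ = 7.981 × 10⁻²
Ratio (larger/smaller) = 1.04 × 10⁶

Moon V, by a factor of ≈ 1.04 × 10⁶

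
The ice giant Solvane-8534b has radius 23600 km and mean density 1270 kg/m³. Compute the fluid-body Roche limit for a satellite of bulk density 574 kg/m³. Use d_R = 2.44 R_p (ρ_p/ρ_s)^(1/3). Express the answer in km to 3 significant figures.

75000 km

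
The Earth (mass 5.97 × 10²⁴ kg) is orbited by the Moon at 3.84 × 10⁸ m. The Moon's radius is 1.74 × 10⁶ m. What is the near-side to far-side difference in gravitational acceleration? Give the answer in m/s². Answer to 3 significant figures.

Δa = 4GMr/d³
   = 4 × (6.674 × 10⁻¹¹) × (5.97 × 10²⁴) × (1.74 × 10⁶) / (3.84 × 10⁸)³
   = 4.90 × 10⁻⁵ m/s²

4.90 × 10⁻⁵ m/s²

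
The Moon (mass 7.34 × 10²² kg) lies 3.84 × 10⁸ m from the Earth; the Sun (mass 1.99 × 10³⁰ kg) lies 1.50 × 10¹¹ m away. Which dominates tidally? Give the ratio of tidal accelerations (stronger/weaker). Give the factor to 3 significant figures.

Compare M/d³ for the two perturbers:
The Moon: (7.34 × 10²²) / (3.84 × 10⁸)³ = 1.296 × 10⁻³
The Sun: (1.99 × 10³⁰) / (1.50 × 10¹¹)³ = 5.896 × 10⁻⁴
Ratio (larger/smaller) = 2.20

The Moon, by a factor of ≈ 2.20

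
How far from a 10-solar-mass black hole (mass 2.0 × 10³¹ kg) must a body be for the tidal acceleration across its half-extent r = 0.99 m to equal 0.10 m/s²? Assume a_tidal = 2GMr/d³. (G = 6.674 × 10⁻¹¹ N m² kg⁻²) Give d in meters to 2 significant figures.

3.0 × 10⁷ m

2GMr/d³ = a_tidal  ⇒  d = (2GMr / a_tidal)^(1/3)
d = (2 × 6.674×10⁻¹¹ × (2.0 × 10³¹) × (0.99) / (0.10))^(1/3)
  = 3.0 × 10⁷ m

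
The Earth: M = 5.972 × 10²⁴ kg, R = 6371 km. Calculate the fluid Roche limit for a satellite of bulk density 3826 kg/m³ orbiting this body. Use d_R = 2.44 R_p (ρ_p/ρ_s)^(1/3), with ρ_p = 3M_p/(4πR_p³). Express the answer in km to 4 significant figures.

ρ_p = 3M_p/(4πR_p³) = 3 × (5.972 × 10²⁴) / (4π × (6.371 × 10⁶ m)³) = 5513 kg/m³
d_R = 2.44 × 6371 km × (5513/3826)^(1/3)
    = 17560 km

17560 km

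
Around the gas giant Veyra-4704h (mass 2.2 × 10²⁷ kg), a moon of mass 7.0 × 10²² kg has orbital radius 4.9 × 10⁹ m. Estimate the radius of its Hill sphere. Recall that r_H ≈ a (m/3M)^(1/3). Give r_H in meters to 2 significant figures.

1.1 × 10⁸ m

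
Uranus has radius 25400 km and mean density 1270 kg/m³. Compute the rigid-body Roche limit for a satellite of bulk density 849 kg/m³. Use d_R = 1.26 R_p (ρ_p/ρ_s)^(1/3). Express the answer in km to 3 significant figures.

36600 km

d_R = 1.26 × 25400 km × (1270/849)^(1/3)
    = 36600 km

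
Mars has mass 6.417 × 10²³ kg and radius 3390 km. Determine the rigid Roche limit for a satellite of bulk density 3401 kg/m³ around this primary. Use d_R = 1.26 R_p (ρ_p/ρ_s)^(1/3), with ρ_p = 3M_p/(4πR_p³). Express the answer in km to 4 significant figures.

ρ_p = 3M_p/(4πR_p³) = 3 × (6.417 × 10²³) / (4π × (3.390 × 10⁶ m)³) = 3932 kg/m³
d_R = 1.26 × 3390 km × (3932/3401)^(1/3)
    = 4483 km

4483 km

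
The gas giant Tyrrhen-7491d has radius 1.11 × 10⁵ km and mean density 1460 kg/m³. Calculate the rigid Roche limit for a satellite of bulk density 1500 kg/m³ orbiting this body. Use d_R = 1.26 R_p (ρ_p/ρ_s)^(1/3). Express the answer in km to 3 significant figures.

1.39 × 10⁵ km

d_R = 1.26 × 1.11 × 10⁵ km × (1460/1500)^(1/3)
    = 1.39 × 10⁵ km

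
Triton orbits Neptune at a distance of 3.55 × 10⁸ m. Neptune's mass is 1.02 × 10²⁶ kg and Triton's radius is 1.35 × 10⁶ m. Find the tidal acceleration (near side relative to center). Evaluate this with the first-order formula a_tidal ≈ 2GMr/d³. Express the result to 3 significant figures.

4.11 × 10⁻⁴ m/s²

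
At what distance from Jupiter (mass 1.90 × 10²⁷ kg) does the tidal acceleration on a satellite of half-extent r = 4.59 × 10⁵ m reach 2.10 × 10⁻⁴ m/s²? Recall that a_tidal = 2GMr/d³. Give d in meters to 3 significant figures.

2GMr/d³ = a_tidal  ⇒  d = (2GMr / a_tidal)^(1/3)
d = (2 × 6.674×10⁻¹¹ × (1.90 × 10²⁷) × (4.59 × 10⁵) / (2.10 × 10⁻⁴))^(1/3)
  = 8.21 × 10⁸ m

8.21 × 10⁸ m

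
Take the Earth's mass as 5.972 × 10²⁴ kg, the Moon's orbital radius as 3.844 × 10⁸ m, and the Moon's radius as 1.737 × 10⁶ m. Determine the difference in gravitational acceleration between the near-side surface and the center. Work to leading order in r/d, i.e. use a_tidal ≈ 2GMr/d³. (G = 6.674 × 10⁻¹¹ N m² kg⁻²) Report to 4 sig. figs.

2.438 × 10⁻⁵ m/s²

Differencing GM/(d−r)² and GM/d² to first order in r/d gives 2GMr/d³.
Δg = 2GMr/d³
   = 2 × (6.674 × 10⁻¹¹) × (5.972 × 10²⁴) × (1.737 × 10⁶) / (3.844 × 10⁸)³
   = 2.438 × 10⁻⁵ m/s²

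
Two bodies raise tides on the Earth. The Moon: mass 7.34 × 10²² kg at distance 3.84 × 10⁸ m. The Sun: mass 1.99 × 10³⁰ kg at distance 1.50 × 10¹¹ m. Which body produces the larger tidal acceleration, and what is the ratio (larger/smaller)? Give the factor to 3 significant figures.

The Moon, by a factor of ≈ 2.20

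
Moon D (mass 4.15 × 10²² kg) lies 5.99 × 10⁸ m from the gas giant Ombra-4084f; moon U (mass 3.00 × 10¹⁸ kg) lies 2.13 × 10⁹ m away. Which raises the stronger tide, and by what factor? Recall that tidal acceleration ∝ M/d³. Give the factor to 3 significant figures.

Tidal stretch scales as M/d³; compute that for each body.
Moon D: (4.15 × 10²²) / (5.99 × 10⁸)³ = 1.931 × 10⁻⁴
Moon U: (3.00 × 10¹⁸) / (2.13 × 10⁹)³ = 3.104 × 10⁻¹⁰
Ratio (larger/smaller) = 6.22 × 10⁵

Moon D, by a factor of ≈ 6.22 × 10⁵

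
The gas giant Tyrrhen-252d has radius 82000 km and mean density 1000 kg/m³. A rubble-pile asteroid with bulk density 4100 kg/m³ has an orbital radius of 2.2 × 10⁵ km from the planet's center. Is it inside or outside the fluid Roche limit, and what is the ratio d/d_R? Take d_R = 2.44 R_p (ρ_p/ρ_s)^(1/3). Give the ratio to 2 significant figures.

d_R = 2.44 × (82000 km) × (1000/4100)^(1/3) = 1.250 × 10⁵ km
d/d_R = (2.2 × 10⁵) / (1.250 × 10⁵) = 1.8
Since d/d_R > 1, the body is outside the Roche limit.

outside; d/d_R ≈ 1.8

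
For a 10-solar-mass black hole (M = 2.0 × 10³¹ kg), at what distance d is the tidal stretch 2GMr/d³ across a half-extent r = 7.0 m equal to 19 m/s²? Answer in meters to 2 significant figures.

9.9 × 10⁶ m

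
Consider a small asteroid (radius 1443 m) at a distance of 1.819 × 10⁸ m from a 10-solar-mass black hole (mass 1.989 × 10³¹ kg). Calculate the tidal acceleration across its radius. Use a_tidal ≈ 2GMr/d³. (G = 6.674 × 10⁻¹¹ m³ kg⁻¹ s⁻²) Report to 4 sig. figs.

Δa = 2GMr/d³
   = 2 × (6.674 × 10⁻¹¹) × (1.989 × 10³¹) × (1443) / (1.819 × 10⁸)³
   = 6.365 × 10⁻¹ m/s²

6.365 × 10⁻¹ m/s²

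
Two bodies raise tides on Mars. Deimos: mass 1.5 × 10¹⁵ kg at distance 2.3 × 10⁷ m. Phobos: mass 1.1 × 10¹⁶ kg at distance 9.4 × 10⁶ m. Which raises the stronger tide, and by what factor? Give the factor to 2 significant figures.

The tide-raising term goes as M/d³ (the gradient of a 1/d² field).
Deimos: (1.5 × 10¹⁵) / (2.3 × 10⁷)³ = 1.233 × 10⁻⁷
Phobos: (1.1 × 10¹⁶) / (9.4 × 10⁶)³ = 1.324 × 10⁻⁵
Ratio (larger/smaller) = 110

Phobos, by a factor of ≈ 110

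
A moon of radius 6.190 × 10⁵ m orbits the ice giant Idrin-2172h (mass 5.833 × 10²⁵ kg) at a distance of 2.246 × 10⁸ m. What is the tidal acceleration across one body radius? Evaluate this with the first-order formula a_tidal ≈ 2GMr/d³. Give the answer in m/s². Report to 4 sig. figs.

Differencing GM/(d−r)² and GM/d² to first order in r/d gives 2GMr/d³.
Δa = 2GMr/d³
   = 2 × (6.674 × 10⁻¹¹) × (5.833 × 10²⁵) × (6.190 × 10⁵) / (2.246 × 10⁸)³
   = 4.254 × 10⁻⁴ m/s²

4.254 × 10⁻⁴ m/s²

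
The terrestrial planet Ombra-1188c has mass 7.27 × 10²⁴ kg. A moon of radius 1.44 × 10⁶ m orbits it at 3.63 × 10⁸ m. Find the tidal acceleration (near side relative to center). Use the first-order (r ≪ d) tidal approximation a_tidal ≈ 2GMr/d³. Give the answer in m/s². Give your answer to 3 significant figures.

2.92 × 10⁻⁵ m/s²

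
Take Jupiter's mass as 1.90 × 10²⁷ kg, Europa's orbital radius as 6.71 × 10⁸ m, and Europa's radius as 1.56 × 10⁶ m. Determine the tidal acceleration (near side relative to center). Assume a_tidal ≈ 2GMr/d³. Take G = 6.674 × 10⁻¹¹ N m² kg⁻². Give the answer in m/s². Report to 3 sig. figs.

Δg = 2GMr/d³
   = 2 × (6.674 × 10⁻¹¹) × (1.90 × 10²⁷) × (1.56 × 10⁶) / (6.71 × 10⁸)³
   = 1.31 × 10⁻³ m/s²

1.31 × 10⁻³ m/s²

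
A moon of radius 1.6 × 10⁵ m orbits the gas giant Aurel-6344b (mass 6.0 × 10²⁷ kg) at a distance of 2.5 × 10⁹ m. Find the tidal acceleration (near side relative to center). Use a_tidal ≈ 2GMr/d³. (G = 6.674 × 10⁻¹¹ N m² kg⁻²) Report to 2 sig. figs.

8.2 × 10⁻⁶ m/s²

Δg = 2GMr/d³
   = 2 × (6.674 × 10⁻¹¹) × (6.0 × 10²⁷) × (1.6 × 10⁵) / (2.5 × 10⁹)³
   = 8.2 × 10⁻⁶ m/s²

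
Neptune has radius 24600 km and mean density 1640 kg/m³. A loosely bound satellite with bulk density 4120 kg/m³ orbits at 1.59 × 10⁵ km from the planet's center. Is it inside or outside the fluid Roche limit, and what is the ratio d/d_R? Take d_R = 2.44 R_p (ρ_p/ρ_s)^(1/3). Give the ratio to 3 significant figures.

d_R = 2.44 × (24600 km) × (1640/4120)^(1/3) = 44150 km
d/d_R = (1.59 × 10⁵) / (44150) = 3.60
Since d/d_R > 1, the body is outside the Roche limit.

outside; d/d_R ≈ 3.60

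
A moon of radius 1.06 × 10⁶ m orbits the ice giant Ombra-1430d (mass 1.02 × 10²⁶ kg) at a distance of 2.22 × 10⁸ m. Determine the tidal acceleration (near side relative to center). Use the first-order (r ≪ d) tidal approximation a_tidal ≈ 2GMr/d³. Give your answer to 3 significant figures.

Since r ≪ d, expand the inverse-square field across one radius to get the leading 2GMr/d³ term.
a_tidal = 2GMr/d³
        = 2 × (6.674 × 10⁻¹¹) × (1.02 × 10²⁶) × (1.06 × 10⁶) / (2.22 × 10⁸)³
        = 1.32 × 10⁻³ m/s²

1.32 × 10⁻³ m/s²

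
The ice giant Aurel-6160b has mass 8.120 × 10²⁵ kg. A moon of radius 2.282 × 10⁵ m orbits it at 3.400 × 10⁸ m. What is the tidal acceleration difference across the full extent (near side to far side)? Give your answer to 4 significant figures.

Δa = 4GMr/d³
   = 4 × (6.674 × 10⁻¹¹) × (8.120 × 10²⁵) × (2.282 × 10⁵) / (3.400 × 10⁸)³
   = 1.259 × 10⁻⁴ m/s²

1.259 × 10⁻⁴ m/s²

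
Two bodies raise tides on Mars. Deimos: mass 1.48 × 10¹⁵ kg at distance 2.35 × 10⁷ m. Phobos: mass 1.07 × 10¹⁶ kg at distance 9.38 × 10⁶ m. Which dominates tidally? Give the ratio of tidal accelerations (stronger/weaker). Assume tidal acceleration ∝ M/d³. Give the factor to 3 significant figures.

Tidal stretch scales as M/d³; compute that for each body.
Deimos: (1.48 × 10¹⁵) / (2.35 × 10⁷)³ = 1.140 × 10⁻⁷
Phobos: (1.07 × 10¹⁶) / (9.38 × 10⁶)³ = 1.297 × 10⁻⁵
Ratio (larger/smaller) = 114

Phobos, by a factor of ≈ 114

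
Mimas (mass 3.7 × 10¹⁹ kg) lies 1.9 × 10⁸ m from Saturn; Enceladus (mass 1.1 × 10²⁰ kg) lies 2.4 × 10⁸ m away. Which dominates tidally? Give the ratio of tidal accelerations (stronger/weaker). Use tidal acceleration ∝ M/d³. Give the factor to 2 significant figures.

Enceladus, by a factor of ≈ 1.5

The tide-raising term goes as M/d³ (the gradient of a 1/d² field).
Mimas: (3.7 × 10¹⁹) / (1.9 × 10⁸)³ = 5.394 × 10⁻⁶
Enceladus: (1.1 × 10²⁰) / (2.4 × 10⁸)³ = 7.957 × 10⁻⁶
Ratio (larger/smaller) = 1.5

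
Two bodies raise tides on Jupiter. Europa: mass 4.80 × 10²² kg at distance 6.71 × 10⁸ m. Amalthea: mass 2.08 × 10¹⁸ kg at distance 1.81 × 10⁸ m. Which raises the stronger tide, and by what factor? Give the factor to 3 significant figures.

Compare M/d³ for the two perturbers:
Europa: (4.80 × 10²²) / (6.71 × 10⁸)³ = 1.589 × 10⁻⁴
Amalthea: (2.08 × 10¹⁸) / (1.81 × 10⁸)³ = 3.508 × 10⁻⁷
Ratio (larger/smaller) = 453

Europa, by a factor of ≈ 453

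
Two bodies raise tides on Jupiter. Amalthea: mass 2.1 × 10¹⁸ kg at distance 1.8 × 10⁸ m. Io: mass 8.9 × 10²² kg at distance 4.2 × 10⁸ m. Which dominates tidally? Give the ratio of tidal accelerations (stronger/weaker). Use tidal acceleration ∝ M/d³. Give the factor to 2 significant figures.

Io, by a factor of ≈ 3300

Tidal stretch scales as M/d³; compute that for each body.
Amalthea: (2.1 × 10¹⁸) / (1.8 × 10⁸)³ = 3.601 × 10⁻⁷
Io: (8.9 × 10²²) / (4.2 × 10⁸)³ = 1.201 × 10⁻³
Ratio (larger/smaller) = 3300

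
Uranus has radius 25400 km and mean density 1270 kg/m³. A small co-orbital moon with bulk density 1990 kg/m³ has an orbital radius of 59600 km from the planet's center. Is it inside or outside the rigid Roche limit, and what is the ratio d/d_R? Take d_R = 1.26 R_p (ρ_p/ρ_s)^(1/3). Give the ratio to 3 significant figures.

d_R = 1.26 × (25400 km) × (1270/1990)^(1/3) = 27550 km
d/d_R = (59600) / (27550) = 2.16
Since d/d_R > 1, the body is outside the Roche limit.

outside; d/d_R ≈ 2.16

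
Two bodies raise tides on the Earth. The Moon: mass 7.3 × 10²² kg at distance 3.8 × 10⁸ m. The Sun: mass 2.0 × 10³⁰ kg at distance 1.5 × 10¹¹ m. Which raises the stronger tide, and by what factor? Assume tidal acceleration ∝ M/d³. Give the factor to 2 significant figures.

The tide-raising term goes as M/d³ (the gradient of a 1/d² field).
The Moon: (7.3 × 10²²) / (3.8 × 10⁸)³ = 1.330 × 10⁻³
The Sun: (2.0 × 10³⁰) / (1.5 × 10¹¹)³ = 5.926 × 10⁻⁴
Ratio (larger/smaller) = 2.2

The Moon, by a factor of ≈ 2.2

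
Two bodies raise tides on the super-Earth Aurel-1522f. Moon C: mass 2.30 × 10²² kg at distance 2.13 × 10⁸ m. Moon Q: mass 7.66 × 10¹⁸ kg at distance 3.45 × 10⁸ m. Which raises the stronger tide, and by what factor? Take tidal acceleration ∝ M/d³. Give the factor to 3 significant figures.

Tidal acceleration ∝ M/d³, so compare M/d³ for each.
Moon C: (2.30 × 10²²) / (2.13 × 10⁸)³ = 2.380 × 10⁻³
Moon Q: (7.66 × 10¹⁸) / (3.45 × 10⁸)³ = 1.865 × 10⁻⁷
Ratio (larger/smaller) = 12800

Moon C, by a factor of ≈ 12800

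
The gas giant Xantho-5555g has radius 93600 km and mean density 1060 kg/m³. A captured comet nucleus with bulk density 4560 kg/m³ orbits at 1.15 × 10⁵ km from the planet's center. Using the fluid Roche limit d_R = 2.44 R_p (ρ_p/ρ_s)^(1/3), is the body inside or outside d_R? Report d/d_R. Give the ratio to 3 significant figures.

d_R = 2.44 × (93600 km) × (1060/4560)^(1/3) = 1.404 × 10⁵ km
d/d_R = (1.15 × 10⁵) / (1.404 × 10⁵) = 0.819
Since d/d_R < 1, the body is inside the Roche limit.

inside; d/d_R ≈ 0.819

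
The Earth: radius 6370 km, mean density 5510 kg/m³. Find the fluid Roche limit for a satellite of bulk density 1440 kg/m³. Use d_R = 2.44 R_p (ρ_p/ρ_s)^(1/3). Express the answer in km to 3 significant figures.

d_R = 2.44 × 6370 km × (5510/1440)^(1/3)
    = 24300 km

24300 km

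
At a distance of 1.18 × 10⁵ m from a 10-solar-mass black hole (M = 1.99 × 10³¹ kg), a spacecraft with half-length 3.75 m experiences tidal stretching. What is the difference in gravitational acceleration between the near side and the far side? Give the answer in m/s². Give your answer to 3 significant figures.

Δg = 4GMr/d³
   = 4 × (6.674 × 10⁻¹¹) × (1.99 × 10³¹) × (3.75) / (1.18 × 10⁵)³
   = 1.21 × 10⁷ m/s²

1.21 × 10⁷ m/s²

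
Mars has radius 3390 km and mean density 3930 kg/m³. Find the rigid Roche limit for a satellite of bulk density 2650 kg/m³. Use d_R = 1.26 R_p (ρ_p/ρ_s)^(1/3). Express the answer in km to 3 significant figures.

4870 km

d_R = 1.26 × 3390 km × (3930/2650)^(1/3)
    = 4870 km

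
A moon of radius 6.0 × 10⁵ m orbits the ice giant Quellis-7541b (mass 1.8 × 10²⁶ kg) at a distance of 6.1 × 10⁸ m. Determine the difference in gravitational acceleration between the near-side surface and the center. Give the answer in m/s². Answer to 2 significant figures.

6.4 × 10⁻⁵ m/s²

Since r ≪ d, expand the inverse-square field across one radius to get the leading 2GMr/d³ term.
a_tidal = 2GMr/d³
        = 2 × (6.674 × 10⁻¹¹) × (1.8 × 10²⁶) × (6.0 × 10⁵) / (6.1 × 10⁸)³
        = 6.4 × 10⁻⁵ m/s²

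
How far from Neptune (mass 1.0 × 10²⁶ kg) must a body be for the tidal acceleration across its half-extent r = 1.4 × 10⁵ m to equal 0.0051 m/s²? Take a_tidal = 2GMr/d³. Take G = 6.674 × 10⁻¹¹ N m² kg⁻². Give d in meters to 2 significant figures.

7.2 × 10⁷ m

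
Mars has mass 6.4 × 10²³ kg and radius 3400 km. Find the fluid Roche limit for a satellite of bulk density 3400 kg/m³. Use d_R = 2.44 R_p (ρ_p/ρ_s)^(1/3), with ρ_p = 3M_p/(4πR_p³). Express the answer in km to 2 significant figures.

8700 km

ρ_p = 3M_p/(4πR_p³) = 3 × (6.4 × 10²³) / (4π × (3.4 × 10⁶ m)³) = 3900 kg/m³
d_R = 2.44 × 3400 km × (3900/3400)^(1/3)
    = 8700 km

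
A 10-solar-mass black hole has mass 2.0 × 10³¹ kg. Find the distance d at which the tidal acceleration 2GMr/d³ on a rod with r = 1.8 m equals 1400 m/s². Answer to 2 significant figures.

1.5 × 10⁶ m

2GMr/d³ = a_tidal  ⇒  d = (2GMr / a_tidal)^(1/3)
d = (2 × 6.674×10⁻¹¹ × (2.0 × 10³¹) × (1.8) / (1400))^(1/3)
  = 1.5 × 10⁶ m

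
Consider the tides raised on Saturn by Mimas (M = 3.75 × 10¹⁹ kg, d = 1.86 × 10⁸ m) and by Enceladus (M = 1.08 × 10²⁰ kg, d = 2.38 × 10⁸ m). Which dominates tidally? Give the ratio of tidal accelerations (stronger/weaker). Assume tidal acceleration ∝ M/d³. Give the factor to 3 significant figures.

Enceladus, by a factor of ≈ 1.37

Compare M/d³ for the two perturbers:
Mimas: (3.75 × 10¹⁹) / (1.86 × 10⁸)³ = 5.828 × 10⁻⁶
Enceladus: (1.08 × 10²⁰) / (2.38 × 10⁸)³ = 8.011 × 10⁻⁶
Ratio (larger/smaller) = 1.37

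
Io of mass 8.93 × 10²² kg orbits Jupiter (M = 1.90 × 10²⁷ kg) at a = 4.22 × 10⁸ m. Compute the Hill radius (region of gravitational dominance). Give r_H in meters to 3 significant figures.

1.06 × 10⁷ m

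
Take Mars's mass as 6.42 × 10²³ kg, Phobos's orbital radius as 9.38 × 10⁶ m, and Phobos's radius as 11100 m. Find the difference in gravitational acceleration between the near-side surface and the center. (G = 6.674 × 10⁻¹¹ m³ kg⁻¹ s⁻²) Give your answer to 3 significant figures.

Since r ≪ d, expand the inverse-square field across one radius to get the leading 2GMr/d³ term.
a_tidal = 2GMr/d³
        = 2 × (6.674 × 10⁻¹¹) × (6.42 × 10²³) × (11100) / (9.38 × 10⁶)³
        = 1.15 × 10⁻³ m/s²

1.15 × 10⁻³ m/s²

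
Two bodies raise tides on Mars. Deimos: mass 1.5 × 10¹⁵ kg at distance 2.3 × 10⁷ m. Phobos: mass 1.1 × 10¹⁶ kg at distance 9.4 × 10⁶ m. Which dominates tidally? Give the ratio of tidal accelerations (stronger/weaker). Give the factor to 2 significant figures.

The tide-raising term goes as M/d³ (the gradient of a 1/d² field).
Deimos: (1.5 × 10¹⁵) / (2.3 × 10⁷)³ = 1.233 × 10⁻⁷
Phobos: (1.1 × 10¹⁶) / (9.4 × 10⁶)³ = 1.324 × 10⁻⁵
Ratio (larger/smaller) = 110

Phobos, by a factor of ≈ 110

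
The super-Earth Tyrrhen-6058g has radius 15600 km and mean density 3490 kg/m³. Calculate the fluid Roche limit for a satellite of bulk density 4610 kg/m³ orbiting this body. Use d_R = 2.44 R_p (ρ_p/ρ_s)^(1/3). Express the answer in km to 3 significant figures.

34700 km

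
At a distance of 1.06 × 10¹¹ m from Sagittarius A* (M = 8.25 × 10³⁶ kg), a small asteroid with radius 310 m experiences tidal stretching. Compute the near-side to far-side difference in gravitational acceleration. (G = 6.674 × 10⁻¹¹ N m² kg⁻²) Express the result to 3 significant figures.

5.73 × 10⁻⁴ m/s²

a_tidal = 4GMr/d³
        = 4 × (6.674 × 10⁻¹¹) × (8.25 × 10³⁶) × (310) / (1.06 × 10¹¹)³
        = 5.73 × 10⁻⁴ m/s²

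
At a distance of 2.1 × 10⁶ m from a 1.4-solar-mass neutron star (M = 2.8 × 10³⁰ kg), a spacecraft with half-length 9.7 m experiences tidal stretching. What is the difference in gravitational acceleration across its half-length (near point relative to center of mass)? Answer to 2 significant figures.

3.9 × 10² m/s²

The tidal stretch is the gradient of GM/d² times the body's extent r, hence the 1/d³ dependence.
Δa = 2GMr/d³
   = 2 × (6.674 × 10⁻¹¹) × (2.8 × 10³⁰) × (9.7) / (2.1 × 10⁶)³
   = 3.9 × 10² m/s²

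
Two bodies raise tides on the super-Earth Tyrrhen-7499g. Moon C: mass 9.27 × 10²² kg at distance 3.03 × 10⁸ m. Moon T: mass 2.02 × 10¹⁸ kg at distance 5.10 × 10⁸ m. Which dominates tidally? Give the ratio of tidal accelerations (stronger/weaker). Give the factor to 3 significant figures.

Moon C, by a factor of ≈ 2.19 × 10⁵

The tide-raising term goes as M/d³ (the gradient of a 1/d² field).
Moon C: (9.27 × 10²²) / (3.03 × 10⁸)³ = 3.332 × 10⁻³
Moon T: (2.02 × 10¹⁸) / (5.10 × 10⁸)³ = 1.523 × 10⁻⁸
Ratio (larger/smaller) = 2.19 × 10⁵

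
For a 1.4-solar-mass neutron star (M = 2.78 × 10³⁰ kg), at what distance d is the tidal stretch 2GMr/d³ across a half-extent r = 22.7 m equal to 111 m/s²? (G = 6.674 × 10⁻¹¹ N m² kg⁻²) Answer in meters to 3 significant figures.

4.23 × 10⁶ m

2GMr/d³ = a_tidal  ⇒  d = (2GMr / a_tidal)^(1/3)
d = (2 × 6.674×10⁻¹¹ × (2.78 × 10³⁰) × (22.7) / (111))^(1/3)
  = 4.23 × 10⁶ m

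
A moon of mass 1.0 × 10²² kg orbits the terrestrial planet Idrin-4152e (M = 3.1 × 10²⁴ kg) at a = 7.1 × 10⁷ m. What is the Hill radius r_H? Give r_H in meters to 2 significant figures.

7.3 × 10⁶ m

r_H ≈ a (m/3M)^(1/3)
    = (7.1 × 10⁷) × (1.0 × 10²² / (3 × 3.1 × 10²⁴))^(1/3)
    = 7.3 × 10⁶ m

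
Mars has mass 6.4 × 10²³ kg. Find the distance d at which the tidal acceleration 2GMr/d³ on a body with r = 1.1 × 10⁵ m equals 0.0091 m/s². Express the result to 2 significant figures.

1.0 × 10⁷ m

2GMr/d³ = a_tidal  ⇒  d = (2GMr / a_tidal)^(1/3)
d = (2 × 6.674×10⁻¹¹ × (6.4 × 10²³) × (1.1 × 10⁵) / (0.0091))^(1/3)
  = 1.0 × 10⁷ m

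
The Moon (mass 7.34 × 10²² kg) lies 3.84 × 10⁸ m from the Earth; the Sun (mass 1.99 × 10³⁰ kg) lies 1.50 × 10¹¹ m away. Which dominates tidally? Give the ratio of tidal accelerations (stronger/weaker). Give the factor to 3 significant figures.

The Moon, by a factor of ≈ 2.20

The tide-raising term goes as M/d³ (the gradient of a 1/d² field).
The Moon: (7.34 × 10²²) / (3.84 × 10⁸)³ = 1.296 × 10⁻³
The Sun: (1.99 × 10³⁰) / (1.50 × 10¹¹)³ = 5.896 × 10⁻⁴
Ratio (larger/smaller) = 2.20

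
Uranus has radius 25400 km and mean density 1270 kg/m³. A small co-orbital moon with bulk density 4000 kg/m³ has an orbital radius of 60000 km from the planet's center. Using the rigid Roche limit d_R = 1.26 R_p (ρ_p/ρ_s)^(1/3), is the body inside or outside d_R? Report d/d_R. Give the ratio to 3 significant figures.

d_R = 1.26 × (25400 km) × (1270/4000)^(1/3) = 21830 km
d/d_R = (60000) / (21830) = 2.75
Since d/d_R > 1, the body is outside the Roche limit.

outside; d/d_R ≈ 2.75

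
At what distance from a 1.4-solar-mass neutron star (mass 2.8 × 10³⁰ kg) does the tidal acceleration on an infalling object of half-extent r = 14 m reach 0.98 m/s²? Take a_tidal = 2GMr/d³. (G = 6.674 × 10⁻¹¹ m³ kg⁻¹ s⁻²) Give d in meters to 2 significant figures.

2GMr/d³ = a_tidal  ⇒  d = (2GMr / a_tidal)^(1/3)
d = (2 × 6.674×10⁻¹¹ × (2.8 × 10³⁰) × (14) / (0.98))^(1/3)
  = 1.7 × 10⁷ m

1.7 × 10⁷ m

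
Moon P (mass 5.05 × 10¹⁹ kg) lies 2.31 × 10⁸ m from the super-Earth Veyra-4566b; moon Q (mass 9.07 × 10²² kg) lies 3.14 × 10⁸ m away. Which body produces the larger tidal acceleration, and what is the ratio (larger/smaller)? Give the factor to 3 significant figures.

Compare M/d³ for the two perturbers:
Moon P: (5.05 × 10¹⁹) / (2.31 × 10⁸)³ = 4.097 × 10⁻⁶
Moon Q: (9.07 × 10²²) / (3.14 × 10⁸)³ = 2.930 × 10⁻³
Ratio (larger/smaller) = 715

Moon Q, by a factor of ≈ 715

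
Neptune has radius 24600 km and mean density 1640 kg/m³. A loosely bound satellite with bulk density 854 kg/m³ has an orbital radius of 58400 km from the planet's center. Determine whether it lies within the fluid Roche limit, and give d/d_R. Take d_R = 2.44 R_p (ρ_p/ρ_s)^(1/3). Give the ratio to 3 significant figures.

d_R = 2.44 × (24600 km) × (1640/854)^(1/3) = 74610 km
d/d_R = (58400) / (74610) = 0.783
Since d/d_R < 1, the body is inside the Roche limit.

inside; d/d_R ≈ 0.783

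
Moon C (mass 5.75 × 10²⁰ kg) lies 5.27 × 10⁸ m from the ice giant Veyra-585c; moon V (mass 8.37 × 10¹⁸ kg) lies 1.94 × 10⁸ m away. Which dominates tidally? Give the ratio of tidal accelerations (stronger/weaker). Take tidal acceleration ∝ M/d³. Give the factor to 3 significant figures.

Compare M/d³ for the two perturbers:
Moon C: (5.75 × 10²⁰) / (5.27 × 10⁸)³ = 3.929 × 10⁻⁶
Moon V: (8.37 × 10¹⁸) / (1.94 × 10⁸)³ = 1.146 × 10⁻⁶
Ratio (larger/smaller) = 3.43

Moon C, by a factor of ≈ 3.43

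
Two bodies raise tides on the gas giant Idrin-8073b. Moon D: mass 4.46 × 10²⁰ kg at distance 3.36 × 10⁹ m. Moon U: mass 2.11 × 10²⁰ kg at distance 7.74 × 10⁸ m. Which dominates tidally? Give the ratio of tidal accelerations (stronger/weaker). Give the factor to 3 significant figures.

Moon U, by a factor of ≈ 38.7

Tidal acceleration ∝ M/d³, so compare M/d³ for each.
Moon D: (4.46 × 10²⁰) / (3.36 × 10⁹)³ = 1.176 × 10⁻⁸
Moon U: (2.11 × 10²⁰) / (7.74 × 10⁸)³ = 4.551 × 10⁻⁷
Ratio (larger/smaller) = 38.7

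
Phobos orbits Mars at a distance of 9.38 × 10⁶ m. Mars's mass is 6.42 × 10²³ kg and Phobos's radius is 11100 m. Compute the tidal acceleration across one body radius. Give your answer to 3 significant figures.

Δa = 2GMr/d³
   = 2 × (6.674 × 10⁻¹¹) × (6.42 × 10²³) × (11100) / (9.38 × 10⁶)³
   = 1.15 × 10⁻³ m/s²

1.15 × 10⁻³ m/s²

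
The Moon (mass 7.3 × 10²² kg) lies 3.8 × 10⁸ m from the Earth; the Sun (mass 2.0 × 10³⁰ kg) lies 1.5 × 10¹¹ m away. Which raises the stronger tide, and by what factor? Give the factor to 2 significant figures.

Compare M/d³ for the two perturbers:
The Moon: (7.3 × 10²²) / (3.8 × 10⁸)³ = 1.330 × 10⁻³
The Sun: (2.0 × 10³⁰) / (1.5 × 10¹¹)³ = 5.926 × 10⁻⁴
Ratio (larger/smaller) = 2.2

The Moon, by a factor of ≈ 2.2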